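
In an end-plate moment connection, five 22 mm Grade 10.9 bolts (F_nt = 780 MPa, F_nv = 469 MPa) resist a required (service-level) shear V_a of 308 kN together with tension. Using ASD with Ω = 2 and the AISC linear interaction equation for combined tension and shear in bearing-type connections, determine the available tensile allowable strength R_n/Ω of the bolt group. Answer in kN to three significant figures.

A_b = π·22²/4 = 380.1 mm²; f_rv = 308 × 1000 / (5 × 380.1) = 162 MPa.
F'_nt = 1.3 F_nt − (Ω F_nt / F_nv) f_rv = 1.3·780 − (2·780/469)·162 = 475 MPa, capped at F_nt → F'_nt = 475 MPa.
R_n = F'_nt · A_b · n = 475 × 380.1 × 5 / 1000 = 902.8 kN.
Allowable strength R_n/Ω = 902.8 / 2 = 451 kN.

451 kN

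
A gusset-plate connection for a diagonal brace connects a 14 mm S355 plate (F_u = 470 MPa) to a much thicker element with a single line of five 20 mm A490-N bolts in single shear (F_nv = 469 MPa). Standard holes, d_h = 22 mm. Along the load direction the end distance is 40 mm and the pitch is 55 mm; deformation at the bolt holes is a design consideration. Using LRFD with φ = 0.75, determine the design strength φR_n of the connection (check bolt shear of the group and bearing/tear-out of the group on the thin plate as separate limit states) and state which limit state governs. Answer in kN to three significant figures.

Bolt shear: A_b = π·20²/4 = 314.2 mm²; R_n = 469 × 314.2 × 5 × 1 / 1000 = 736.7 kN → 0.75 × 736.7 = 553 kN.
Bearing (1.2 l_c t F_u ≤ 2.4 d t F_u): upper limit = 2.4·20·14·470 / 1000 = 315.8 kN.
  Edge l_c = 40 − 22/2 = 29 → r_n = 229 kN; interior l_c = 55 − 22 = 33 → r_n = 260.6 kN.
  R_n,bearing = 1·229 + 4·260.6 = 1271 kN → 0.75 × 1271 = 953 kN.
Bolt shear governs: 553 kN.

553 kN (bolt shear governs)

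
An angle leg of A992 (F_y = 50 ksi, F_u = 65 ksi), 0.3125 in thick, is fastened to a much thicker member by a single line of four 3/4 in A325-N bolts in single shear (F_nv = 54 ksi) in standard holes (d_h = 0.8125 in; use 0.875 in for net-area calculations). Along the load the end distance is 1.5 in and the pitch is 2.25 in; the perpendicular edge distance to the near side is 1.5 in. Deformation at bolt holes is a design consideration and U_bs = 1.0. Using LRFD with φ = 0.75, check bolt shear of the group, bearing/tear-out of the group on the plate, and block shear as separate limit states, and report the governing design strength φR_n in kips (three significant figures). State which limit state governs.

Bolt shear: A_b = π·0.75²/4 = 0.4418 in²; R_n = 54 × 0.4418 × 4 × 1 = 95.43 kips → 0.75 × 95.43 = 71.6 kips.
Bearing: edge l_c = 1.094, r_n = 26.66 kips; interior l_c = 1.438, r_n = 35.04 kips; R_n = 26.66 + 3·35.04 = 131.8 kips → 98.8 kips.
Block shear: A_gv = 2.578, A_nv = 1.621, A_nt = 0.332 in²; R_n = min(0.6F_uA_nv, 0.6F_yA_gv) + U_bs·F_u·A_nt = 84.8 kips → 63.6 kips.
Block shear governs: 63.6 kips.

63.6 kips (block shear governs)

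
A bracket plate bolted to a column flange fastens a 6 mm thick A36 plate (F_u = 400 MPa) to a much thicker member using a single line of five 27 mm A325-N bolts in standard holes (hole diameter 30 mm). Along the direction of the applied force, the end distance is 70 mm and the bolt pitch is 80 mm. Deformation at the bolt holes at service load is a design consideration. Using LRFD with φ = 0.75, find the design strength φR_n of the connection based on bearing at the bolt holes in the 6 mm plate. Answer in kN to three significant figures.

549 kN

Per bolt r_n = 1.2 l_c t F_u ≤ 2.4 d t F_u; upper limit = 2.4 × 27 × 6 × 400 / 1000 = 155.5 kN.
Edge bolt: l_c = 70 − 30/2 = 55 mm → 1.2 × 55 × 6 × 400 / 1000 = 158.4 → r_n = 155.5 kN.
Interior bolts: l_c = 80 − 30 = 50 mm → 1.2 × 50 × 6 × 400 / 1000 = 144 → r_n = 144 kN.
R_n = 1 × 155.5 + 4 × 144 = 731.5 kN.
Design strength φR_n = 0.75 × 731.5 = 549 kN.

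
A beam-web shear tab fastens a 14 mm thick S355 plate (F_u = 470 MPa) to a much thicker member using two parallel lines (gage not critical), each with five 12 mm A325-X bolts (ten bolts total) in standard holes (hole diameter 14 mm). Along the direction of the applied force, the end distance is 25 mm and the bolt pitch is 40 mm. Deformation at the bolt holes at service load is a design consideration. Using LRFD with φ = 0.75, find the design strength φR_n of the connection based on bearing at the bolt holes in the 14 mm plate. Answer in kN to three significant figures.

1350 kN

Per bolt r_n = 1.2 l_c t F_u ≤ 2.4 d t F_u; upper limit = 2.4 × 12 × 14 × 470 / 1000 = 189.5 kN.
Edge bolt: l_c = 25 − 14/2 = 18 mm → 1.2 × 18 × 14 × 470 / 1000 = 142.1 → r_n = 142.1 kN.
Interior bolts: l_c = 40 − 14 = 26 mm → 1.2 × 26 × 14 × 470 / 1000 = 205.3 → r_n = 189.5 kN.
R_n = 2 × 142.1 + 8 × 189.5 = 1800 kN.
Design strength φR_n = 0.75 × 1800 = 1350 kN.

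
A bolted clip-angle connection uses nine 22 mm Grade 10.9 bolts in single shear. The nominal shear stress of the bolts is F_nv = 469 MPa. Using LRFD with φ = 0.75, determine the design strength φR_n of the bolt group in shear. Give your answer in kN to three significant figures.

A_b = π × 22² / 4 = 380.1 mm².
R_n = F_nv · A_b · n · n_s = 469 × 380.1 × 9 × 1 / 1000 = 1605 kN.
Design strength φR_n = 0.75 × 1605 = 1200 kN.

1200 kN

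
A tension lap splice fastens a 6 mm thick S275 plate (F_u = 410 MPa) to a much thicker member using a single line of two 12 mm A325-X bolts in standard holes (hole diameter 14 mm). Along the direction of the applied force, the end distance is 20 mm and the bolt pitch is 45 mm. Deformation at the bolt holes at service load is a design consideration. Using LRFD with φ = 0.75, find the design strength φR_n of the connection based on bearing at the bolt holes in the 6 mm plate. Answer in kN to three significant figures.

81.9 kN

Per bolt r_n = 1.2 l_c t F_u ≤ 2.4 d t F_u; upper limit = 2.4 × 12 × 6 × 410 / 1000 = 70.85 kN.
Edge bolt: l_c = 20 − 14/2 = 13 mm → 1.2 × 13 × 6 × 410 / 1000 = 38.38 → r_n = 38.38 kN.
Interior bolts: l_c = 45 − 14 = 31 mm → 1.2 × 31 × 6 × 410 / 1000 = 91.51 → r_n = 70.85 kN.
R_n = 1 × 38.38 + 1 × 70.85 = 109.2 kN.
Design strength φR_n = 0.75 × 109.2 = 81.9 kN.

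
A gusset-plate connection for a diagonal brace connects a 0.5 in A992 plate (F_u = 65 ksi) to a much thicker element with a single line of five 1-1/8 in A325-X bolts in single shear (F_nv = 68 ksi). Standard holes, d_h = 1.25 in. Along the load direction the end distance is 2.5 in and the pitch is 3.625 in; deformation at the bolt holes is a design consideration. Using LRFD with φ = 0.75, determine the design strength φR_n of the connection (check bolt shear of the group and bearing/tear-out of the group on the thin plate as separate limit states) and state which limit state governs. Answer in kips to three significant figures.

253 kips (bolt shear governs)

Bolt shear: A_b = π·1.125²/4 = 0.994 in²; R_n = 68 × 0.994 × 5 × 1 = 338 kips → 0.75 × 338 = 253 kips.
Bearing (1.2 l_c t F_u ≤ 2.4 d t F_u): upper limit = 2.4·1.125·0.5·65 = 87.75 kips.
  Edge l_c = 2.5 − 1.25/2 = 1.875 → r_n = 73.12 kips; interior l_c = 3.625 − 1.25 = 2.375 → r_n = 87.75 kips.
  R_n,bearing = 1·73.12 + 4·87.75 = 424.1 kips → 0.75 × 424.1 = 318 kips.
Bolt shear governs: 253 kips.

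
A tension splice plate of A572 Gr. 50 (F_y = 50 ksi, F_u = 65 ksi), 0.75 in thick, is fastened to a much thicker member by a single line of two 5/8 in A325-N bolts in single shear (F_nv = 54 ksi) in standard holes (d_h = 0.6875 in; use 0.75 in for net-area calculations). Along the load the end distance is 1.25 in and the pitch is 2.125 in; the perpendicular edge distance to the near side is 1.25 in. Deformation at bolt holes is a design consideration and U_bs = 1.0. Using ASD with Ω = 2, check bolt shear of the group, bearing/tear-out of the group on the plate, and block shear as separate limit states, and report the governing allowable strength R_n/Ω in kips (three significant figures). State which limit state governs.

Bolt shear: A_b = π·0.625²/4 = 0.3068 in²; R_n = 54 × 0.3068 × 2 × 1 = 33.13 kips → 33.13 / 2 = 16.6 kips.
Bearing: edge l_c = 0.9062, r_n = 53.02 kips; interior l_c = 1.438, r_n = 73.12 kips; R_n = 53.02 + 1·73.12 = 126.1 kips → 63.1 kips.
Block shear: A_gv = 2.531, A_nv = 1.688, A_nt = 0.6562 in²; R_n = min(0.6F_uA_nv, 0.6F_yA_gv) + U_bs·F_u·A_nt = 108.5 kips → 54.2 kips.
Bolt shear governs: 16.6 kips.

16.6 kips (bolt shear governs)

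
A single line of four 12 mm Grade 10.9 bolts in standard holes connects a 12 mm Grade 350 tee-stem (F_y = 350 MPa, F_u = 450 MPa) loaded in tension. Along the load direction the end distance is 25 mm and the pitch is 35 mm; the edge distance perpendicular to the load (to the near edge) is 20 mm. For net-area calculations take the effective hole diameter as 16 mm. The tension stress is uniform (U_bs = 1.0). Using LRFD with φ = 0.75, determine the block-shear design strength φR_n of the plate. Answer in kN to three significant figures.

228 kN

Shear plane L_v = 25 + 3·35 = 130 mm; A_gv = 130 × 12 = 1560 mm².
A_nv = (130 − 3.5·16) × 12 = 888 mm².
A_nt = (20 − 0.5·16) × 12 = 144 mm².
0.6 F_u A_nv = 239.8 kN; 0.6 F_y A_gv = 327.6 kN → shear rupture governs the shear term.
R_n = 239.8 + 1.0 × 450 × 144 / 1000 = 304.6 kN.
Design strength φR_n = 0.75 × 304.6 = 228 kN.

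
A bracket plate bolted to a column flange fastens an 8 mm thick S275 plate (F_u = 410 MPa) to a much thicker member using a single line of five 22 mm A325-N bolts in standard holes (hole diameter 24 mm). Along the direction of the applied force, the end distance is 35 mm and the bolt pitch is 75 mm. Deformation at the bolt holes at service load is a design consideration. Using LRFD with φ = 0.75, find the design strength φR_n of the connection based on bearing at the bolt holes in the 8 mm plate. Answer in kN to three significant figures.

587 kN

Per bolt r_n = 1.2 l_c t F_u ≤ 2.4 d t F_u; upper limit = 2.4 × 22 × 8 × 410 / 1000 = 173.2 kN.
Edge bolt: l_c = 35 − 24/2 = 23 mm → 1.2 × 23 × 8 × 410 / 1000 = 90.53 → r_n = 90.53 kN.
Interior bolts: l_c = 75 − 24 = 51 mm → 1.2 × 51 × 8 × 410 / 1000 = 200.7 → r_n = 173.2 kN.
R_n = 1 × 90.53 + 4 × 173.2 = 783.3 kN.
Design strength φR_n = 0.75 × 783.3 = 587 kN.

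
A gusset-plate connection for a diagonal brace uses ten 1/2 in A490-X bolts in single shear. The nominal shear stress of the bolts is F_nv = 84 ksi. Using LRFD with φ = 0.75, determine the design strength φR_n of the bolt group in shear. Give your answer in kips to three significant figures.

124 kips

A_b = π × 0.5² / 4 = 0.1963 in².
R_n = F_nv · A_b · n · n_s = 84 × 0.1963 × 10 × 1 = 164.9 kips.
Design strength φR_n = 0.75 × 164.9 = 124 kips.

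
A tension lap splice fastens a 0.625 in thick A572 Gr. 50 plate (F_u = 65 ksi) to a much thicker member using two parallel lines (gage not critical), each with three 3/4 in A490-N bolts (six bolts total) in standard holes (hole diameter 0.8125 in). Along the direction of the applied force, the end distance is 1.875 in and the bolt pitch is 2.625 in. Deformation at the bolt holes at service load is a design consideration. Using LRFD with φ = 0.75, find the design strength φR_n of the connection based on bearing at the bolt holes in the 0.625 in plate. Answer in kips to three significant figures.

Per bolt r_n = 1.2 l_c t F_u ≤ 2.4 d t F_u; upper limit = 2.4 × 0.75 × 0.625 × 65 = 73.12 kips.
Edge bolt: l_c = 1.875 − 0.8125/2 = 1.469 in → 1.2 × 1.469 × 0.625 × 65 = 71.6 → r_n = 71.6 kips.
Interior bolts: l_c = 2.625 − 0.8125 = 1.812 in → 1.2 × 1.812 × 0.625 × 65 = 88.36 → r_n = 73.12 kips.
R_n = 2 × 71.6 + 4 × 73.12 = 435.7 kips.
Design strength φR_n = 0.75 × 435.7 = 327 kips.

327 kips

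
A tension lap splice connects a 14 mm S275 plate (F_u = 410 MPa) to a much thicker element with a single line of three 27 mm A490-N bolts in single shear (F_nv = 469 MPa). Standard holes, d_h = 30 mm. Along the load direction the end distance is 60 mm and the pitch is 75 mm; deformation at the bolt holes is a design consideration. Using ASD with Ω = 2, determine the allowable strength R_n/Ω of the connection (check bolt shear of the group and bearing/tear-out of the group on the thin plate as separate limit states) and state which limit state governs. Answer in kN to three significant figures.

403 kN (bolt shear governs)

Bolt shear: A_b = π·27²/4 = 572.6 mm²; R_n = 469 × 572.6 × 3 × 1 / 1000 = 805.6 kN → 805.6 / 2 = 403 kN.
Bearing (1.2 l_c t F_u ≤ 2.4 d t F_u): upper limit = 2.4·27·14·410 / 1000 = 372 kN.
  Edge l_c = 60 − 30/2 = 45 → r_n = 310 kN; interior l_c = 75 − 30 = 45 → r_n = 310 kN.
  R_n,bearing = 1·310 + 2·310 = 929.9 kN → 929.9 / 2 = 465 kN.
Bolt shear governs: 403 kN.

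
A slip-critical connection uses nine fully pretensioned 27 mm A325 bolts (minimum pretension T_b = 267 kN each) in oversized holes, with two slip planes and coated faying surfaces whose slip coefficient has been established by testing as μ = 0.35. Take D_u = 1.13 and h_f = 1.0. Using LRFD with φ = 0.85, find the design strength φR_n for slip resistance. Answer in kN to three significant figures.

R_n = μ · D_u · h_f · T_b · n_s · n_b = 0.35 × 1.13 × 1.0 × 267 × 2 × 9 = 1901 kN.
Design strength φR_n = 0.85 × 1901 = 1620 kN.

1620 kN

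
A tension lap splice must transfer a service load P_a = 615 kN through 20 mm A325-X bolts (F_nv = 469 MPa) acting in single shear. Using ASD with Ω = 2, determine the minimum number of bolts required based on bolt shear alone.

9 bolts

A_b = π·20²/4 = 314.2 mm².
Per-bolt allowable strength R_n/Ω = 469 × 314.2 × 1 / 1000 / 2 = 73.67 kN.
n ≥ 615 / 73.67 = 8.348 → use 9 bolts.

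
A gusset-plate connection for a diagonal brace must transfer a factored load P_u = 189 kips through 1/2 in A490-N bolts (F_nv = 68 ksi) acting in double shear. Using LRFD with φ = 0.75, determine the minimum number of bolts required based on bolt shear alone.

10 bolts

A_b = π·0.5²/4 = 0.1963 in².
Per-bolt design strength φR_n = 0.75 × 68 × 0.1963 × 2 = 20.03 kips.
n ≥ 189 / 20.03 = 9.437 → use 10 bolts.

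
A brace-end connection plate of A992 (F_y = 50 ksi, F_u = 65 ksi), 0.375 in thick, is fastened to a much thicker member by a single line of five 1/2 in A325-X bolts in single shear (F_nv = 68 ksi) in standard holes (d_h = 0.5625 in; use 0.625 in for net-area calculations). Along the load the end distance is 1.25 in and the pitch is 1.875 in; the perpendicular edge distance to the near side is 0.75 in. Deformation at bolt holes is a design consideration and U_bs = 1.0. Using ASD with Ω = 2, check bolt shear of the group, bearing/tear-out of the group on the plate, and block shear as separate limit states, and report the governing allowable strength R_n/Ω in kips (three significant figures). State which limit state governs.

33.4 kips (bolt shear governs)

Bolt shear: A_b = π·0.5²/4 = 0.1963 in²; R_n = 68 × 0.1963 × 5 × 1 = 66.76 kips → 66.76 / 2 = 33.4 kips.
Bearing: edge l_c = 0.9688, r_n = 28.34 kips; interior l_c = 1.312, r_n = 29.25 kips; R_n = 28.34 + 4·29.25 = 145.3 kips → 72.7 kips.
Block shear: A_gv = 3.281, A_nv = 2.227, A_nt = 0.1641 in²; R_n = min(0.6F_uA_nv, 0.6F_yA_gv) + U_bs·F_u·A_nt = 97.5 kips → 48.8 kips.
Bolt shear governs: 33.4 kips.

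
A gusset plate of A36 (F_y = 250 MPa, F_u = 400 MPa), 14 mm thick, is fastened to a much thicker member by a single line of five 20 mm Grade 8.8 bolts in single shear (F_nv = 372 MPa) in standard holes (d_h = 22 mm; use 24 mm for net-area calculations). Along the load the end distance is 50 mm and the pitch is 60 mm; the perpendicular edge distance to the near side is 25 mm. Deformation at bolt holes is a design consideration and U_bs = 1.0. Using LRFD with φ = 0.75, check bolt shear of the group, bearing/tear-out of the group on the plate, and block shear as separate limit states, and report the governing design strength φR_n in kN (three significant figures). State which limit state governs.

Bolt shear: A_b = π·20²/4 = 314.2 mm²; R_n = 372 × 314.2 × 5 × 1 / 1000 = 584.3 kN → 0.75 × 584.3 = 438 kN.
Bearing: edge l_c = 39, r_n = 262.1 kN; interior l_c = 38, r_n = 255.4 kN; R_n = 262.1 + 4·255.4 = 1284 kN → 963 kN.
Block shear: A_gv = 4060, A_nv = 2548, A_nt = 182 mm²; R_n = min(0.6F_uA_nv, 0.6F_yA_gv) + U_bs·F_u·A_nt = 681.8 kN → 511 kN.
Bolt shear governs: 438 kN.

438 kN (bolt shear governs)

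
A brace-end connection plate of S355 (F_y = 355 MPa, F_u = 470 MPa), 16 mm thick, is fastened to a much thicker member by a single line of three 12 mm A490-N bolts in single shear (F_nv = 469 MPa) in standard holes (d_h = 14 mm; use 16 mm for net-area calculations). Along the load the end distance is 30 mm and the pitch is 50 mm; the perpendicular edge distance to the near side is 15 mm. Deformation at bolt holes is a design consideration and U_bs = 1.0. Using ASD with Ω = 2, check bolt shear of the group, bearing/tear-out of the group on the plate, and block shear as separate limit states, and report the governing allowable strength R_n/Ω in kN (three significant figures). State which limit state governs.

79.6 kN (bolt shear governs)

Bolt shear: A_b = π·12²/4 = 113.1 mm²; R_n = 469 × 113.1 × 3 × 1 / 1000 = 159.1 kN → 159.1 / 2 = 79.6 kN.
Bearing: edge l_c = 23, r_n = 207.6 kN; interior l_c = 36, r_n = 216.6 kN; R_n = 207.6 + 2·216.6 = 640.7 kN → 320 kN.
Block shear: A_gv = 2080, A_nv = 1440, A_nt = 112 mm²; R_n = min(0.6F_uA_nv, 0.6F_yA_gv) + U_bs·F_u·A_nt = 458.7 kN → 229 kN.
Bolt shear governs: 79.6 kN.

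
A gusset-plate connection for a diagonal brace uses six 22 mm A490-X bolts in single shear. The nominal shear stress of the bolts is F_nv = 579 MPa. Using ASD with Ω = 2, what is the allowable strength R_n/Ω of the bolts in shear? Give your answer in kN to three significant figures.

A_b = π × 22² / 4 = 380.1 mm².
R_n = F_nv · A_b · n · n_s = 579 × 380.1 × 6 × 1 / 1000 = 1321 kN.
Allowable strength R_n/Ω = 1321 / 2 = 660 kN.

660 kN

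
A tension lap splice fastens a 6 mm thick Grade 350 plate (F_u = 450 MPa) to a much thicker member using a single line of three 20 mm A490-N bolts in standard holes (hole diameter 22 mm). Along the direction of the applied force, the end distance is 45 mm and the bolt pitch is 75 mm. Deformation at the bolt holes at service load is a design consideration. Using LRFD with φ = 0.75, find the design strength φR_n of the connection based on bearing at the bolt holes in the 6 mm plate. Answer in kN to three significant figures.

Per bolt r_n = 1.2 l_c t F_u ≤ 2.4 d t F_u; upper limit = 2.4 × 20 × 6 × 450 / 1000 = 129.6 kN.
Edge bolt: l_c = 45 − 22/2 = 34 mm → 1.2 × 34 × 6 × 450 / 1000 = 110.2 → r_n = 110.2 kN.
Interior bolts: l_c = 75 − 22 = 53 mm → 1.2 × 53 × 6 × 450 / 1000 = 171.7 → r_n = 129.6 kN.
R_n = 1 × 110.2 + 2 × 129.6 = 369.4 kN.
Design strength φR_n = 0.75 × 369.4 = 277 kN.

277 kN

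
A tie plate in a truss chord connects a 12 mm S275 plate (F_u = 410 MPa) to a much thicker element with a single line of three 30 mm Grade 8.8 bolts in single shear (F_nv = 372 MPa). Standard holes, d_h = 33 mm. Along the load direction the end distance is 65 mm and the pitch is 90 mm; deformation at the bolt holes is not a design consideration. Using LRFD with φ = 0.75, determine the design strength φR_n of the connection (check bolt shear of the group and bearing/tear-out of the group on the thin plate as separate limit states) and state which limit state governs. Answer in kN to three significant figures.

Bolt shear: A_b = π·30²/4 = 706.9 mm²; R_n = 372 × 706.9 × 3 × 1 / 1000 = 788.9 kN → 0.75 × 788.9 = 592 kN.
Bearing (1.5 l_c t F_u ≤ 3.0 d t F_u): upper limit = 3.0·30·12·410 / 1000 = 442.8 kN.
  Edge l_c = 65 − 33/2 = 48.5 → r_n = 357.9 kN; interior l_c = 90 − 33 = 57 → r_n = 420.7 kN.
  R_n,bearing = 1·357.9 + 2·420.7 = 1199 kN → 0.75 × 1199 = 899 kN.
Bolt shear governs: 592 kN.

592 kN (bolt shear governs)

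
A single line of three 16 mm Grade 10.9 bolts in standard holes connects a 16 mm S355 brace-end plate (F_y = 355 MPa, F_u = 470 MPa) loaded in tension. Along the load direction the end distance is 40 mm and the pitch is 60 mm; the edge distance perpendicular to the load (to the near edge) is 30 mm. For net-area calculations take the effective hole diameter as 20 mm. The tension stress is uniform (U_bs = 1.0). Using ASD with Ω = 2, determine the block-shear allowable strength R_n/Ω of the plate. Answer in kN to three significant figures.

Shear plane L_v = 40 + 2·60 = 160 mm; A_gv = 160 × 16 = 2560 mm².
A_nv = (160 − 2.5·20) × 16 = 1760 mm².
A_nt = (30 − 0.5·20) × 16 = 320 mm².
0.6 F_u A_nv = 496.3 kN; 0.6 F_y A_gv = 545.3 kN → shear rupture governs the shear term.
R_n = 496.3 + 1.0 × 470 × 320 / 1000 = 646.7 kN.
Allowable strength R_n/Ω = 646.7 / 2 = 323 kN.

323 kN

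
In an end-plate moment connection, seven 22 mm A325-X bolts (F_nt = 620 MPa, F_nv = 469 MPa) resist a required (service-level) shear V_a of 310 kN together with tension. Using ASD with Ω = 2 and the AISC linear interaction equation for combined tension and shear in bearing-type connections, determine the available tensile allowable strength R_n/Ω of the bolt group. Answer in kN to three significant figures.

663 kN

A_b = π·22²/4 = 380.1 mm²; f_rv = 310 × 1000 / (7 × 380.1) = 116.5 MPa.
F'_nt = 1.3 F_nt − (Ω F_nt / F_nv) f_rv = 1.3·620 − (2·620/469)·116.5 = 498 MPa, capped at F_nt → F'_nt = 498 MPa.
R_n = F'_nt · A_b · n = 498 × 380.1 × 7 / 1000 = 1325 kN.
Allowable strength R_n/Ω = 1325 / 2 = 663 kN.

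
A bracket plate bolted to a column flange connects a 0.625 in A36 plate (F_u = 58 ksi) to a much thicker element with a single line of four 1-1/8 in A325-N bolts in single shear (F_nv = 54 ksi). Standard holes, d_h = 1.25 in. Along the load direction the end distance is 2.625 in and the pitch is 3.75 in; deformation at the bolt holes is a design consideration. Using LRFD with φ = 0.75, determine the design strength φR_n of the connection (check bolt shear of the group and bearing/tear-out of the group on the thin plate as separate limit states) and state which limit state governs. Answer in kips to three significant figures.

Bolt shear: A_b = π·1.125²/4 = 0.994 in²; R_n = 54 × 0.994 × 4 × 1 = 214.7 kips → 0.75 × 214.7 = 161 kips.
Bearing (1.2 l_c t F_u ≤ 2.4 d t F_u): upper limit = 2.4·1.125·0.625·58 = 97.87 kips.
  Edge l_c = 2.625 − 1.25/2 = 2 → r_n = 87 kips; interior l_c = 3.75 − 1.25 = 2.5 → r_n = 97.87 kips.
  R_n,bearing = 1·87 + 3·97.87 = 380.6 kips → 0.75 × 380.6 = 285 kips.
Bolt shear governs: 161 kips.

161 kips (bolt shear governs)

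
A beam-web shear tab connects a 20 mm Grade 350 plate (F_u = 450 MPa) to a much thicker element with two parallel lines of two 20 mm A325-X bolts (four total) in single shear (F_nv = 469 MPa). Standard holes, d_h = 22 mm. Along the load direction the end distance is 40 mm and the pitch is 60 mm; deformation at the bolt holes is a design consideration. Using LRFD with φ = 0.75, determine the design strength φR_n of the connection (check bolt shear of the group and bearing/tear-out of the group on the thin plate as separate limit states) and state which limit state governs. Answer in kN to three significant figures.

Bolt shear: A_b = π·20²/4 = 314.2 mm²; R_n = 469 × 314.2 × 4 × 1 / 1000 = 589.4 kN → 0.75 × 589.4 = 442 kN.
Bearing (1.2 l_c t F_u ≤ 2.4 d t F_u): upper limit = 2.4·20·20·450 / 1000 = 432 kN.
  Edge l_c = 40 − 22/2 = 29 → r_n = 313.2 kN; interior l_c = 60 − 22 = 38 → r_n = 410.4 kN.
  R_n,bearing = 2·313.2 + 2·410.4 = 1447 kN → 0.75 × 1447 = 1090 kN.
Bolt shear governs: 442 kN.

442 kN (bolt shear governs)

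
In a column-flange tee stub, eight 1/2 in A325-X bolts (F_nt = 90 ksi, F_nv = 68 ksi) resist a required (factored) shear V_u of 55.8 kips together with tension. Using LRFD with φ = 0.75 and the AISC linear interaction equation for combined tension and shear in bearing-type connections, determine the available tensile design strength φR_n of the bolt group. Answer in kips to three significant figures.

64 kips

A_b = π·0.5²/4 = 0.1963 in²; f_rv = 55.8 / (8 × 0.1963) = 35.52 ksi.
F'_nt = 1.3 F_nt − (F_nt / φF_nv) f_rv = 1.3·90 − (90/(0.75·68))·35.52 = 54.31 ksi, capped at F_nt → F'_nt = 54.31 ksi.
R_n = F'_nt · A_b · n = 54.31 × 0.1963 × 8 = 85.31 kips.
Design strength φR_n = 0.75 × 85.31 = 64 kips.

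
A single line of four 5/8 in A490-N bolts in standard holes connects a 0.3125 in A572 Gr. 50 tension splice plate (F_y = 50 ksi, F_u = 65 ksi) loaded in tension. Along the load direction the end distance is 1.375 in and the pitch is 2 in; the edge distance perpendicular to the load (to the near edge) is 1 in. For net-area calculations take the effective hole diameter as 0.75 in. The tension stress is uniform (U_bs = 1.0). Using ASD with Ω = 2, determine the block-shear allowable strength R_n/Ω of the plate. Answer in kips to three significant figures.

Shear plane L_v = 1.375 + 3·2 = 7.375 in; A_gv = 7.375 × 0.3125 = 2.305 in².
A_nv = (7.375 − 3.5·0.75) × 0.3125 = 1.484 in².
A_nt = (1 − 0.5·0.75) × 0.3125 = 0.1953 in².
0.6 F_u A_nv = 57.89 kips; 0.6 F_y A_gv = 69.14 kips → shear rupture governs the shear term.
R_n = 57.89 + 1.0 × 65 × 0.1953 = 70.59 kips.
Allowable strength R_n/Ω = 70.59 / 2 = 35.3 kips.

35.3 kips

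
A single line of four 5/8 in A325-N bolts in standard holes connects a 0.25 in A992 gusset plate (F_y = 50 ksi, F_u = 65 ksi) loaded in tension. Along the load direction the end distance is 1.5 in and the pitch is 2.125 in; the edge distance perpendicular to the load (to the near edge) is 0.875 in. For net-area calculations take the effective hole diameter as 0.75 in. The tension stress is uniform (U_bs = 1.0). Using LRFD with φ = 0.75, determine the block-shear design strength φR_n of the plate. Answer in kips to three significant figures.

Shear plane L_v = 1.5 + 3·2.125 = 7.875 in; A_gv = 7.875 × 0.25 = 1.969 in².
A_nv = (7.875 − 3.5·0.75) × 0.25 = 1.312 in².
A_nt = (0.875 − 0.5·0.75) × 0.25 = 0.125 in².
0.6 F_u A_nv = 51.19 kips; 0.6 F_y A_gv = 59.06 kips → shear rupture governs the shear term.
R_n = 51.19 + 1.0 × 65 × 0.125 = 59.31 kips.
Design strength φR_n = 0.75 × 59.31 = 44.5 kips.

44.5 kips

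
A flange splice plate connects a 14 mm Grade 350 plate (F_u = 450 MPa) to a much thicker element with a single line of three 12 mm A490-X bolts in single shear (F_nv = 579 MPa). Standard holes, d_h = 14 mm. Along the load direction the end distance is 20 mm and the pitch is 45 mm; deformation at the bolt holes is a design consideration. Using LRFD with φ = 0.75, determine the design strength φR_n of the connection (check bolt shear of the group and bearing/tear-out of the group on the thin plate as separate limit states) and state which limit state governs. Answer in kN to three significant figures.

Bolt shear: A_b = π·12²/4 = 113.1 mm²; R_n = 579 × 113.1 × 3 × 1 / 1000 = 196.5 kN → 0.75 × 196.5 = 147 kN.
Bearing (1.2 l_c t F_u ≤ 2.4 d t F_u): upper limit = 2.4·12·14·450 / 1000 = 181.4 kN.
  Edge l_c = 20 − 14/2 = 13 → r_n = 98.28 kN; interior l_c = 45 − 14 = 31 → r_n = 181.4 kN.
  R_n,bearing = 1·98.28 + 2·181.4 = 461.2 kN → 0.75 × 461.2 = 346 kN.
Bolt shear governs: 147 kN.

147 kN (bolt shear governs)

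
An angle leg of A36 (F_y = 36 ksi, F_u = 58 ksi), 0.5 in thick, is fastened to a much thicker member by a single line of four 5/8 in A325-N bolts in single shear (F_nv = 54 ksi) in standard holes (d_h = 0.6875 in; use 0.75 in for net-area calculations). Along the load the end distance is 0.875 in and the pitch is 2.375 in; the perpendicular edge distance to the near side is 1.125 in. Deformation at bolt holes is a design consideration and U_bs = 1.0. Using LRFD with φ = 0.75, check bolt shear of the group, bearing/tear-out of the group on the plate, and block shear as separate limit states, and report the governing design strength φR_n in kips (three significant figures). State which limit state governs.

Bolt shear: A_b = π·0.625²/4 = 0.3068 in²; R_n = 54 × 0.3068 × 4 × 1 = 66.27 kips → 0.75 × 66.27 = 49.7 kips.
Bearing: edge l_c = 0.5312, r_n = 18.49 kips; interior l_c = 1.688, r_n = 43.5 kips; R_n = 18.49 + 3·43.5 = 149 kips → 112 kips.
Block shear: A_gv = 4, A_nv = 2.688, A_nt = 0.375 in²; R_n = min(0.6F_uA_nv, 0.6F_yA_gv) + U_bs·F_u·A_nt = 108.1 kips → 81.1 kips.
Bolt shear governs: 49.7 kips.

49.7 kips (bolt shear governs)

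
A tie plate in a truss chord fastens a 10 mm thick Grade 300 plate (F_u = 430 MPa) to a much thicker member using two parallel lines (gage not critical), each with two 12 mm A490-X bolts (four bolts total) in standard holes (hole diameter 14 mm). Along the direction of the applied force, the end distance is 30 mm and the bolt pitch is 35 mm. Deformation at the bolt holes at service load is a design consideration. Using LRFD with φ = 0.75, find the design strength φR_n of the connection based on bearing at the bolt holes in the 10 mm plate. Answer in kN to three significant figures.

Per bolt r_n = 1.2 l_c t F_u ≤ 2.4 d t F_u; upper limit = 2.4 × 12 × 10 × 430 / 1000 = 123.8 kN.
Edge bolt: l_c = 30 − 14/2 = 23 mm → 1.2 × 23 × 10 × 430 / 1000 = 118.7 → r_n = 118.7 kN.
Interior bolts: l_c = 35 − 14 = 21 mm → 1.2 × 21 × 10 × 430 / 1000 = 108.4 → r_n = 108.4 kN.
R_n = 2 × 118.7 + 2 × 108.4 = 454.1 kN.
Design strength φR_n = 0.75 × 454.1 = 341 kN.

341 kN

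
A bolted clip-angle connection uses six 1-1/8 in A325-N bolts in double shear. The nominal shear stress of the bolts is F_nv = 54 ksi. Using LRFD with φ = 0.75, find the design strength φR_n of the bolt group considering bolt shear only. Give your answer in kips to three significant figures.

483 kips

A_b = π × 1.125² / 4 = 0.994 in².
R_n = F_nv · A_b · n · n_s = 54 × 0.994 × 6 × 2 = 644.1 kips.
Design strength φR_n = 0.75 × 644.1 = 483 kips.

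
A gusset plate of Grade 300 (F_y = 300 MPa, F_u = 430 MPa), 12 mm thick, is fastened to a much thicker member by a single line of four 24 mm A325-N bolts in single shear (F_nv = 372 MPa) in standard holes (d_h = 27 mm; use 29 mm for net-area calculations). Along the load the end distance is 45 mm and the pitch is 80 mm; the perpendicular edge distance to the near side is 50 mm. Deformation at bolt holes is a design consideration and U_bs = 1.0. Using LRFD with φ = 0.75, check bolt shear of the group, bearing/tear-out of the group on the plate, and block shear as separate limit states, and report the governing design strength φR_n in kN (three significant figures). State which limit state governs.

505 kN (bolt shear governs)

Bolt shear: A_b = π·24²/4 = 452.4 mm²; R_n = 372 × 452.4 × 4 × 1 / 1000 = 673.2 kN → 0.75 × 673.2 = 505 kN.
Bearing: edge l_c = 31.5, r_n = 195 kN; interior l_c = 53, r_n = 297.2 kN; R_n = 195 + 3·297.2 = 1087 kN → 815 kN.
Block shear: A_gv = 3420, A_nv = 2202, A_nt = 426 mm²; R_n = min(0.6F_uA_nv, 0.6F_yA_gv) + U_bs·F_u·A_nt = 751.3 kN → 563 kN.
Bolt shear governs: 505 kN.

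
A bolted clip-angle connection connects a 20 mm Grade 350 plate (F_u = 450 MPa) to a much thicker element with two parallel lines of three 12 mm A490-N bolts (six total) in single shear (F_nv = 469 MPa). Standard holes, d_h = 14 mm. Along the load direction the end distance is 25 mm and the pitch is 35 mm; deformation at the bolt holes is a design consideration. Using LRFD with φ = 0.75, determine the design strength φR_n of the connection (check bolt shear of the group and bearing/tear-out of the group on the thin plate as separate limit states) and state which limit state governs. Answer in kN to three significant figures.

Bolt shear: A_b = π·12²/4 = 113.1 mm²; R_n = 469 × 113.1 × 6 × 1 / 1000 = 318.3 kN → 0.75 × 318.3 = 239 kN.
Bearing (1.2 l_c t F_u ≤ 2.4 d t F_u): upper limit = 2.4·12·20·450 / 1000 = 259.2 kN.
  Edge l_c = 25 − 14/2 = 18 → r_n = 194.4 kN; interior l_c = 35 − 14 = 21 → r_n = 226.8 kN.
  R_n,bearing = 2·194.4 + 4·226.8 = 1296 kN → 0.75 × 1296 = 972 kN.
Bolt shear governs: 239 kN.

239 kN (bolt shear governs)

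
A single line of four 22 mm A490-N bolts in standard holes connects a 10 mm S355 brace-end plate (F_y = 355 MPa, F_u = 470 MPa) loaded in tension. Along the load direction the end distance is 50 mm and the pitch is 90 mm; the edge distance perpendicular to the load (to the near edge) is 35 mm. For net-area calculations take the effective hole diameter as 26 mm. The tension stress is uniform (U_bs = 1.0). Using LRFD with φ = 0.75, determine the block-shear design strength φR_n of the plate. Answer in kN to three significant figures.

Shear plane L_v = 50 + 3·90 = 320 mm; A_gv = 320 × 10 = 3200 mm².
A_nv = (320 − 3.5·26) × 10 = 2290 mm².
A_nt = (35 − 0.5·26) × 10 = 220 mm².
0.6 F_u A_nv = 645.8 kN; 0.6 F_y A_gv = 681.6 kN → shear rupture governs the shear term.
R_n = 645.8 + 1.0 × 470 × 220 / 1000 = 749.2 kN.
Design strength φR_n = 0.75 × 749.2 = 562 kN.

562 kN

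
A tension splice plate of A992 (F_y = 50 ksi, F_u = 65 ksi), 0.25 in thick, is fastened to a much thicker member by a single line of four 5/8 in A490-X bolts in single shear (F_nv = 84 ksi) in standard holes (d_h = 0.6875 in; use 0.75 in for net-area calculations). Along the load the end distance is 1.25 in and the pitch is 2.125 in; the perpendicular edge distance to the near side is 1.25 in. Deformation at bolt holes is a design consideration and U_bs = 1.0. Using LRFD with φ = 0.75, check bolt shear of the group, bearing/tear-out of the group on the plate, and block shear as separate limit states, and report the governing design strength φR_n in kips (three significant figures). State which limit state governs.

Bolt shear: A_b = π·0.625²/4 = 0.3068 in²; R_n = 84 × 0.3068 × 4 × 1 = 103.1 kips → 0.75 × 103.1 = 77.3 kips.
Bearing: edge l_c = 0.9062, r_n = 17.67 kips; interior l_c = 1.438, r_n = 24.38 kips; R_n = 17.67 + 3·24.38 = 90.8 kips → 68.1 kips.
Block shear: A_gv = 1.906, A_nv = 1.25, A_nt = 0.2188 in²; R_n = min(0.6F_uA_nv, 0.6F_yA_gv) + U_bs·F_u·A_nt = 62.97 kips → 47.2 kips.
Block shear governs: 47.2 kips.

47.2 kips (block shear governs)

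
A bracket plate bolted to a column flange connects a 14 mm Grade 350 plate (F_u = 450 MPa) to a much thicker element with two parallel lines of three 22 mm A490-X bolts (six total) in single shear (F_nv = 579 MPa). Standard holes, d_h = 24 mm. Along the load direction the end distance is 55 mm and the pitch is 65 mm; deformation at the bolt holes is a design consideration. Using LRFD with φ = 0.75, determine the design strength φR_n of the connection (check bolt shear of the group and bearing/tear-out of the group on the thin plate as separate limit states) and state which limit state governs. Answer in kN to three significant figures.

Bolt shear: A_b = π·22²/4 = 380.1 mm²; R_n = 579 × 380.1 × 6 × 1 / 1000 = 1321 kN → 0.75 × 1321 = 990 kN.
Bearing (1.2 l_c t F_u ≤ 2.4 d t F_u): upper limit = 2.4·22·14·450 / 1000 = 332.6 kN.
  Edge l_c = 55 − 24/2 = 43 → r_n = 325.1 kN; interior l_c = 65 − 24 = 41 → r_n = 310 kN.
  R_n,bearing = 2·325.1 + 4·310 = 1890 kN → 0.75 × 1890 = 1420 kN.
Bolt shear governs: 990 kN.

990 kN (bolt shear governs)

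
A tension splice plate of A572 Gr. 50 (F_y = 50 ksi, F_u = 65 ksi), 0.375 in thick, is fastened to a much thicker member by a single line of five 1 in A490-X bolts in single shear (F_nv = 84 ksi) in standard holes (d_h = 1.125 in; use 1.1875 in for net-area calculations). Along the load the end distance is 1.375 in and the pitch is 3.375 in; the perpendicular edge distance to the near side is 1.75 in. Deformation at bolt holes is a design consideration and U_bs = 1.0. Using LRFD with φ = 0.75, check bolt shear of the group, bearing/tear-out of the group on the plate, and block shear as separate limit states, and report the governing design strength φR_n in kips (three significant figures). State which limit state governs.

126 kips (block shear governs)

Bolt shear: A_b = π·1²/4 = 0.7854 in²; R_n = 84 × 0.7854 × 5 × 1 = 329.9 kips → 0.75 × 329.9 = 247 kips.
Bearing: edge l_c = 0.8125, r_n = 23.77 kips; interior l_c = 2.25, r_n = 58.5 kips; R_n = 23.77 + 4·58.5 = 257.8 kips → 193 kips.
Block shear: A_gv = 5.578, A_nv = 3.574, A_nt = 0.4336 in²; R_n = min(0.6F_uA_nv, 0.6F_yA_gv) + U_bs·F_u·A_nt = 167.6 kips → 126 kips.
Block shear governs: 126 kips.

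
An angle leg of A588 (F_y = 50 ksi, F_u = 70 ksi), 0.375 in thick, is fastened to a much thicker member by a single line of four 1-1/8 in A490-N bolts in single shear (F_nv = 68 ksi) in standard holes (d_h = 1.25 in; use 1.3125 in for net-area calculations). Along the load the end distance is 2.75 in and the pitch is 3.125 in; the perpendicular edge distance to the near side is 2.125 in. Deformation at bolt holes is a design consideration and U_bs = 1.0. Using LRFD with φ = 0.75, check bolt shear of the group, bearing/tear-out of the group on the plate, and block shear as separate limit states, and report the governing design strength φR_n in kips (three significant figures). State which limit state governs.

Bolt shear: A_b = π·1.125²/4 = 0.994 in²; R_n = 68 × 0.994 × 4 × 1 = 270.4 kips → 0.75 × 270.4 = 203 kips.
Bearing: edge l_c = 2.125, r_n = 66.94 kips; interior l_c = 1.875, r_n = 59.06 kips; R_n = 66.94 + 3·59.06 = 244.1 kips → 183 kips.
Block shear: A_gv = 4.547, A_nv = 2.824, A_nt = 0.5508 in²; R_n = min(0.6F_uA_nv, 0.6F_yA_gv) + U_bs·F_u·A_nt = 157.2 kips → 118 kips.
Block shear governs: 118 kips.

118 kips (block shear governs)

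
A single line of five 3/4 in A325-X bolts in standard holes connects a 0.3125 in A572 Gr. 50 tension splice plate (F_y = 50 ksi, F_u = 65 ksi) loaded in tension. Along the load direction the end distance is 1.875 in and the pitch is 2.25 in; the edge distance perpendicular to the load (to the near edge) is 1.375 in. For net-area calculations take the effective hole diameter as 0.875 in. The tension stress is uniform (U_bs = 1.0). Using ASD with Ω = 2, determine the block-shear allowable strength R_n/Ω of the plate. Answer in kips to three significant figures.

Shear plane L_v = 1.875 + 4·2.25 = 10.88 in; A_gv = 10.88 × 0.3125 = 3.398 in².
A_nv = (10.88 − 4.5·0.875) × 0.3125 = 2.168 in².
A_nt = (1.375 − 0.5·0.875) × 0.3125 = 0.293 in².
0.6 F_u A_nv = 84.55 kips; 0.6 F_y A_gv = 102 kips → shear rupture governs the shear term.
R_n = 84.55 + 1.0 × 65 × 0.293 = 103.6 kips.
Allowable strength R_n/Ω = 103.6 / 2 = 51.8 kips.

51.8 kips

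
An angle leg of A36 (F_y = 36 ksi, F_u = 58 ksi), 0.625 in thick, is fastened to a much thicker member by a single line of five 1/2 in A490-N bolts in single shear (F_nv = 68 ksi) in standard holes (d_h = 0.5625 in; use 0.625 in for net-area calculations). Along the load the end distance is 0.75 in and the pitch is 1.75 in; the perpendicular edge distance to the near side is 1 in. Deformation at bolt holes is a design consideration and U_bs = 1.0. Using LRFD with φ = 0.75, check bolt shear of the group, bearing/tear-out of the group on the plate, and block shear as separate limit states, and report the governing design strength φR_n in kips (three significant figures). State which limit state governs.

Bolt shear: A_b = π·0.5²/4 = 0.1963 in²; R_n = 68 × 0.1963 × 5 × 1 = 66.76 kips → 0.75 × 66.76 = 50.1 kips.
Bearing: edge l_c = 0.4688, r_n = 20.39 kips; interior l_c = 1.188, r_n = 43.5 kips; R_n = 20.39 + 4·43.5 = 194.4 kips → 146 kips.
Block shear: A_gv = 4.844, A_nv = 3.086, A_nt = 0.4297 in²; R_n = min(0.6F_uA_nv, 0.6F_yA_gv) + U_bs·F_u·A_nt = 129.5 kips → 97.2 kips.
Bolt shear governs: 50.1 kips.

50.1 kips (bolt shear governs)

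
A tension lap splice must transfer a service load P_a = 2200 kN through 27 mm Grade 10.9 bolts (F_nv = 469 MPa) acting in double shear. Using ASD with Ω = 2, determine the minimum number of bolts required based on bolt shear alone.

9 bolts

A_b = π·27²/4 = 572.6 mm².
Per-bolt allowable strength R_n/Ω = 469 × 572.6 × 2 / 1000 / 2 = 268.5 kN.
n ≥ 2200 / 268.5 = 8.193 → use 9 bolts.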